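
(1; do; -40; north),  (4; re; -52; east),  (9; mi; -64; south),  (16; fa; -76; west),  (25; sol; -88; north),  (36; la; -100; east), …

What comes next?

(49; ti; -112; south)

First value — perfect squares: 1², 2², 3², …: 1, 4, 9, 16, 25, 36 → 49.
Note: runs through the solfège scale do→ti, so do, re, mi, fa, sol, la → ti.
Third value goes -40, -52, -64, -76, -88, -100 → -112 (−12 each step).
Direction: north, east, south, west, north, east → south (repeats north → east → south → west).
Putting it together: (49; ti; -112; south).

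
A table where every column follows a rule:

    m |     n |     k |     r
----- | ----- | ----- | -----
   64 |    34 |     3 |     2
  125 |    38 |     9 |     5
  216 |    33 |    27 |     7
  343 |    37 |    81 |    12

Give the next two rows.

Column m goes 64, 125, 216, 343 → 512 → 729 (perfect cubes: 4³, 5³, 6³, …).
Column n goes 34, 38, 33, 37 → 32 → 36 (alternating steps +4, −5, +4, −5, …).
For the column k, ×3 each step: 3, 9, 27, 81 → 243 → 729.
Column r: each term is the sum of the two before it; 2, 5, 7, 12 → 19 → 31.
Putting the parts together: 512  32  243  19 and then 729  36  729  31.

512  32  243  19; 729  36  729  31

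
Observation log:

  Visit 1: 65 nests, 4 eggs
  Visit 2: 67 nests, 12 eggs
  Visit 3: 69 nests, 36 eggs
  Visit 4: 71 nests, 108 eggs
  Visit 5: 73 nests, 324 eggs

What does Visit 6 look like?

Nests goes 65, 67, 69, 71, 73 → 75 (+2 each step).
Eggs goes 4, 12, 36, 108, 324 → 972 (×3 each step).
Combining the parts gives 75 nests, 972 eggs.

75 nests, 972 eggs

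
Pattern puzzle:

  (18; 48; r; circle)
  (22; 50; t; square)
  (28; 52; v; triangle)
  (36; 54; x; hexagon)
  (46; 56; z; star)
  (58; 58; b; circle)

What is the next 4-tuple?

(72; 60; d; square)

First component: differences are 4, 6, 8, … (increasing by 2 each time), so 18, 22, 28, 36, 46, 58 → 72.
Second component goes 48, 50, 52, 54, 56, 58 → 60 (+2 each step).
Letter: letters move forward 2 places in the alphabet, wrapping Z→A; r, t, v, x, z, b → d.
Shape: repeats circle → square → triangle → hexagon → star, so circle, square, triangle, hexagon, star, circle → square.
Putting it together: (72; 60; d; square).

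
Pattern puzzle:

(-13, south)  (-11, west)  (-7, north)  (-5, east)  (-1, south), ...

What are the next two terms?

First slot: alternating steps +2, +4, +2, +4, …, so -13, -11, -7, -5, -1 → 1 → 5.
Direction: repeats south → west → north → east, so south, west, north, east, south → west → north.
Putting the parts together: (1, west) and then (5, north).

(1, west), (5, north)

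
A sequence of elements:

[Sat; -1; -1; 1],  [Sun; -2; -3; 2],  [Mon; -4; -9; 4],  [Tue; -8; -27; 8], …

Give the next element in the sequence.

[Wed; -16; -81; 16]

Day — runs through the weekdays Mon→Sun: Sat, Sun, Mon, Tue → Wed.
Second value: -1, -2, -4, -8 → -16 (×2 each step).
Third value: -1, -3, -9, -27 → -81 (×3 each step).
Fourth value goes 1, 2, 4, 8 → 16 (×2 each step).
Combining the parts gives [Wed; -16; -81; 16].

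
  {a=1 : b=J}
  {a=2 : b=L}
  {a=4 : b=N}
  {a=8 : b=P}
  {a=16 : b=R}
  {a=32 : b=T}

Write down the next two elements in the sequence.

{a=64 : b=V}, {a=128 : b=X}

For the a, ×2 each step: 1, 2, 4, 8, 16, 32 → 64 → 128.
B: J, L, N, P, R, T → V → X (letters move forward 2 places in the alphabet).
Putting the parts together: {a=64 : b=V} and then {a=128 : b=X}.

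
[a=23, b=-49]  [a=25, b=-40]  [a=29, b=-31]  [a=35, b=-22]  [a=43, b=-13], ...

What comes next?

[a=53, b=-4]

A: differences are 2, 4, 6, … (increasing by 2 each time); 23, 25, 29, 35, 43 → 53.
B — +9 each step: -49, -40, -31, -22, -13 → -4.
So the next tuple is [a=53, b=-4].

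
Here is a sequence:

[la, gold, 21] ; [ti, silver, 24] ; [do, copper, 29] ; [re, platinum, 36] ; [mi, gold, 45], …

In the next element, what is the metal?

silver

Metal: repeats gold → silver → copper → platinum, so gold, silver, copper, platinum, gold → silver.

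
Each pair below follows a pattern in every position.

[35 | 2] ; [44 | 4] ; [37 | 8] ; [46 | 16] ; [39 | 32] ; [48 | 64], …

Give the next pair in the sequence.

First entry — alternating steps +9, −7, +9, −7, …: 35, 44, 37, 46, 39, 48 → 41.
Second entry: ×2 each step; 2, 4, 8, 16, 32, 64 → 128.
So the next pair is [41 | 128].

[41 | 128]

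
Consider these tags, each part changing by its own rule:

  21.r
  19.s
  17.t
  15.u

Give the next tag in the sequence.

First component: 21, 19, 17, 15 → 13 (−2 each step).
Letter: r, s, t, u → v (letters move forward 1 place in the alphabet).
So the next tag is 13.v.

13.v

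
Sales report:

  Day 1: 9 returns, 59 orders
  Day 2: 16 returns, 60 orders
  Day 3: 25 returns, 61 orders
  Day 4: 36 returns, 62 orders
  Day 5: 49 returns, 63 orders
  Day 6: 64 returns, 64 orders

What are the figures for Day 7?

81 returns, 65 orders

Returns — perfect squares: 3², 4², 5², …: 9, 16, 25, 36, 49, 64 → 81.
Orders: 59, 60, 61, 62, 63, 64 → 65 (+1 each step).
Combining the parts gives 81 returns, 65 orders.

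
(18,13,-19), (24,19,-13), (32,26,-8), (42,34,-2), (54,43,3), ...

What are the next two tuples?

(68,53,9), (84,64,14)

First slot: differences are 6, 8, 10, … (increasing by 2 each time), so 18, 24, 32, 42, 54 → 68 → 84.
Second slot: 13, 19, 26, 34, 43 → 53 → 64 (differences are 6, 7, 8, … (increasing by 1 each time)).
Third slot — alternating steps +6, +5, +6, +5, …: -19, -13, -8, -2, 3 → 9 → 14.
Putting the parts together: (68,53,9) and then (84,64,14).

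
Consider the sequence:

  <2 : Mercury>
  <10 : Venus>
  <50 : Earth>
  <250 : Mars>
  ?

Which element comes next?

First slot goes 2, 10, 50, 250 → 1250 (×5 each step).
Planet: Mercury, Venus, Earth, Mars → Jupiter (runs through the planets Mercury→Neptune).
Combining the parts gives <1250 : Jupiter>.

<1250 : Jupiter>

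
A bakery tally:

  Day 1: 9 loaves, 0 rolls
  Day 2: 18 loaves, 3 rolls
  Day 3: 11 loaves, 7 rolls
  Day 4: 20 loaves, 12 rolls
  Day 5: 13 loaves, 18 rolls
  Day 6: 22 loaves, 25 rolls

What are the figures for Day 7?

Loaves goes 9, 18, 11, 20, 13, 22 → 15 (alternating steps +9, −7, +9, −7, …).
Rolls: differences are 3, 4, 5, … (increasing by 1 each time); 0, 3, 7, 12, 18, 25 → 33.
Combining the parts gives 15 loaves, 33 rolls.

15 loaves, 33 rolls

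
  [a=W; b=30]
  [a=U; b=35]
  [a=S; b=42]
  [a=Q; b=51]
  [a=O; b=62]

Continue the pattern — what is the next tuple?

[a=M; b=75]

A: W, U, S, Q, O → M (letters move back 2 places in the alphabet).
B: differences are 5, 7, 9, … (increasing by 2 each time); 30, 35, 42, 51, 62 → 75.
Combining the parts gives [a=M; b=75].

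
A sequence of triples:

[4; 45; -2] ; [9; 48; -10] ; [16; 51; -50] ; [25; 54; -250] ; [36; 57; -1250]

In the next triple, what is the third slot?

-6250

Third slot: ×5 each step; -2, -10, -50, -250, -1250 → -6250.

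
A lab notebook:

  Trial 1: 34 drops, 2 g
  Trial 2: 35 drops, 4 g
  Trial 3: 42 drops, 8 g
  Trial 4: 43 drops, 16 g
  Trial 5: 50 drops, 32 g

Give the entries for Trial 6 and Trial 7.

51 drops, 64 g; 58 drops, 128 g

Drops: alternating steps +1, +7, +1, +7, …, so 34, 35, 42, 43, 50 → 51 → 58.
G: ×2 each step; 2, 4, 8, 16, 32 → 64 → 128.
So the next two records are 51 drops, 64 g and 58 drops, 128 g.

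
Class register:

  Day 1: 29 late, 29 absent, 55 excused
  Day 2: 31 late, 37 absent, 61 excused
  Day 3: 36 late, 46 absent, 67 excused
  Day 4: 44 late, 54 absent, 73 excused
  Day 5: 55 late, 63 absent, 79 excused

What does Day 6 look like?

Late — differences are 2, 5, 8, … (increasing by 3 each time): 29, 31, 36, 44, 55 → 69.
Absent: alternating steps +8, +9, +8, +9, …; 29, 37, 46, 54, 63 → 71.
Excused: +6 each step; 55, 61, 67, 73, 79 → 85.
Combining the parts gives 69 late, 71 absent, 85 excused.

69 late, 71 absent, 85 excused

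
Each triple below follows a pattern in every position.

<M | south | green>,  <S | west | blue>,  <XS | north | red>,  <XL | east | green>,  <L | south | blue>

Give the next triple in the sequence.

Size goes M, S, XS, XL, L → M (runs backward through clothing sizes XS→XL).
Direction: repeats south → west → north → east, so south, west, north, east, south → west.
Colour — repeats green → blue → red: green, blue, red, green, blue → red.
Combining the parts gives <M | west | red>.

<M | west | red>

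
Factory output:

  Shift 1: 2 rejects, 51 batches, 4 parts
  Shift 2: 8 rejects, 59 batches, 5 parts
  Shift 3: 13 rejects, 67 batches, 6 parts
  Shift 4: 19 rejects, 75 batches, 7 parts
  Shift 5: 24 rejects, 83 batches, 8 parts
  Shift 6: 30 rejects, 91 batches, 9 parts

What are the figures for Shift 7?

Rejects goes 2, 8, 13, 19, 24, 30 → 35 (alternating steps +6, +5, +6, +5, …).
Batches: +8 each step, so 51, 59, 67, 75, 83, 91 → 99.
Parts: 4, 5, 6, 7, 8, 9 → 10 (+1 each step).
Combining the parts gives 35 rejects, 99 batches, 10 parts.

35 rejects, 99 batches, 10 parts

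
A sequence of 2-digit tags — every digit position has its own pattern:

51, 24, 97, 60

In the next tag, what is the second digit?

3

Second digit goes 1, 4, 7, 0 → 3 (+3 each step, mod 10).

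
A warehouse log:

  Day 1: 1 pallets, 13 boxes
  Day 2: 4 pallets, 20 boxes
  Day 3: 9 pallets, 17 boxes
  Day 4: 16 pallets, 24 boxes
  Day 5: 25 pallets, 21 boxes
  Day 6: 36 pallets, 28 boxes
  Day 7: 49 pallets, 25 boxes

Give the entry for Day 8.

64 pallets, 32 boxes

Pallets: perfect squares: 1², 2², 3², …; 1, 4, 9, 16, 25, 36, 49 → 64.
For the boxes, alternating steps +7, −3, +7, −3, …: 13, 20, 17, 24, 21, 28, 25 → 32.
Combining the parts gives 64 pallets, 32 boxes.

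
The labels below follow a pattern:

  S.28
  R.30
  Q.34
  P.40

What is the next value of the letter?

For the letter, letters move back 1 place in the alphabet: S, R, Q, P → O.
Second component: 28, 30, 34, 40 → 48 (differences are 2, 4, 6, … (increasing by 2 each time)).

O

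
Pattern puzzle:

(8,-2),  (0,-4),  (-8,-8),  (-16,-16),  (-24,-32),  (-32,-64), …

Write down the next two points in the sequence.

(-40,-128), (-48,-256)

First entry: 8, 0, -8, -16, -24, -32 → -40 → -48 (−8 each step).
Second entry: -2, -4, -8, -16, -32, -64 → -128 → -256 (×2 each step).
So the next two points are (-40,-128) and (-48,-256).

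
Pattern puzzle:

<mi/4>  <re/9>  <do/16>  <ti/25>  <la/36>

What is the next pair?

Note: runs backward through the solfège scale do→ti, so mi, re, do, ti, la → sol.
Second value — perfect squares: 2², 3², 4², …: 4, 9, 16, 25, 36 → 49.
So the next pair is <sol/49>.

<sol/49>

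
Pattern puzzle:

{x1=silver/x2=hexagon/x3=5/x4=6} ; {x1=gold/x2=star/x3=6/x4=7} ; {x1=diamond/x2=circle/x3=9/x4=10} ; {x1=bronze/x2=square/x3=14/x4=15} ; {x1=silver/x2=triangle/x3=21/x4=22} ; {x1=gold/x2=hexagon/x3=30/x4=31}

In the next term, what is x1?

X1 goes silver, gold, diamond, bronze, silver, gold → diamond (repeats silver → gold → diamond → bronze).

diamond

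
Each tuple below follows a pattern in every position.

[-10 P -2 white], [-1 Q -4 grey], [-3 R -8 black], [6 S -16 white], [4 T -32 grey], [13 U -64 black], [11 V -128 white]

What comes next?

First value: alternating steps +9, −2, +9, −2, …, so -10, -1, -3, 6, 4, 13, 11 → 20.
For the letter, letters move forward 1 place in the alphabet: P, Q, R, S, T, U, V → W.
Third value — ×2 each step: -2, -4, -8, -16, -32, -64, -128 → -256.
Shade: white, grey, black, white, grey, black, white → grey (repeats white → grey → black).
So the next tuple is [20 W -256 grey].

[20 W -256 grey]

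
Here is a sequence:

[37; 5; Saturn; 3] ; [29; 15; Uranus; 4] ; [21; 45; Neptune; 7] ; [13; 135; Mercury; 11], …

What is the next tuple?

First part: −8 each step, so 37, 29, 21, 13 → 5.
Second part — ×3 each step: 5, 15, 45, 135 → 405.
Planet goes Saturn, Uranus, Neptune, Mercury → Venus (runs through the planets Mercury→Neptune).
Fourth part: each term is the sum of the two before it, so 3, 4, 7, 11 → 18.
Putting it together: [5; 405; Venus; 18].

[5; 405; Venus; 18]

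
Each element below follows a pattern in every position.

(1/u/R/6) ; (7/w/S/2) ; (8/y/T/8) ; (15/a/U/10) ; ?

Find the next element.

(23/c/V/18)

First slot: each term is the sum of the two before it, so 1, 7, 8, 15 → 23.
First letter — letters move forward 2 places in the alphabet, wrapping Z→A: u, w, y, a → c.
Second letter: letters move forward 1 place in the alphabet, so R, S, T, U → V.
Fourth slot: 6, 2, 8, 10 → 18 (each term is the sum of the two before it).
So the next element is (23/c/V/18).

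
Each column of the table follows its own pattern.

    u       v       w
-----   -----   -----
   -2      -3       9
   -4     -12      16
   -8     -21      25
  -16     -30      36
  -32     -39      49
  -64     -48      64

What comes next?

Column u goes -2, -4, -8, -16, -32, -64 → -128 (×2 each step).
For the column v, −9 each step: -3, -12, -21, -30, -39, -48 → -57.
For the column w, perfect squares: 3², 4², 5², …: 9, 16, 25, 36, 49, 64 → 81.
Putting it together: -128  -57  81.

-128  -57  81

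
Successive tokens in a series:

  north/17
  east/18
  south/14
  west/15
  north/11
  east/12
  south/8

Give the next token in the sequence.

Direction: north, east, south, west, north, east, south → west (repeats north → east → south → west).
Second component: alternating steps +1, −4, +1, −4, …; 17, 18, 14, 15, 11, 12, 8 → 9.
Putting it together: west/9.

west/9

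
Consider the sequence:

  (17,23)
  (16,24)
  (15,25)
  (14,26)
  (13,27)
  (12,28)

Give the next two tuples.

First coordinate goes 17, 16, 15, 14, 13, 12 → 11 → 10 (−1 each step).
For the second coordinate, together with the first coordinate always sums to 40: 23, 24, 25, 26, 27, 28 → 29 → 30.
Putting the parts together: (11,29) and then (10,30).

(11,29), (10,30)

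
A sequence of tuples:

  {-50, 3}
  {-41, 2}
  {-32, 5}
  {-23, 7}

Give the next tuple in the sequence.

{-14, 12}

First slot — +9 each step: -50, -41, -32, -23 → -14.
Second slot: 3, 2, 5, 7 → 12 (each term is the sum of the two before it).
So the next tuple is {-14, 12}.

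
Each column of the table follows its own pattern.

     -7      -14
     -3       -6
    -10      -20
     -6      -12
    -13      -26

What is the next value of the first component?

-9

First component: alternating steps +4, −7, +4, −7, …, so -7, -3, -10, -6, -13 → -9.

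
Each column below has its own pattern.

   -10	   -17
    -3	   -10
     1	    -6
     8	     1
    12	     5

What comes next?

19  12

First component: -10, -3, 1, 8, 12 → 19 (alternating steps +7, +4, +7, +4, …).
Second component: always 7 less than the first component, so -17, -10, -6, 1, 5 → 12.
So the next line is 19  12.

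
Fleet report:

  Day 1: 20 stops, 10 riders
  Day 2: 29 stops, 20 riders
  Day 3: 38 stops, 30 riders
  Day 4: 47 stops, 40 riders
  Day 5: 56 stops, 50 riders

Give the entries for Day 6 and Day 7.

65 stops, 60 riders; 74 stops, 70 riders

Stops: +9 each step; 20, 29, 38, 47, 56 → 65 → 74.
Riders: +10 each step; 10, 20, 30, 40, 50 → 60 → 70.
Putting the parts together: 65 stops, 60 riders and then 74 stops, 70 riders.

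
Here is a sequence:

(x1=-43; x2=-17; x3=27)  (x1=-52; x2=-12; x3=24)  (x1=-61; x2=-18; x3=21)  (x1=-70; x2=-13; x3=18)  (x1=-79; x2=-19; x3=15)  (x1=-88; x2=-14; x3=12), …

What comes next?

(x1=-97; x2=-20; x3=9)

X1: -43, -52, -61, -70, -79, -88 → -97 (−9 each step).
X2 goes -17, -12, -18, -13, -19, -14 → -20 (alternating steps +5, −6, +5, −6, …).
X3 — −3 each step: 27, 24, 21, 18, 15, 12 → 9.
Combining the parts gives (x1=-97; x2=-20; x3=9).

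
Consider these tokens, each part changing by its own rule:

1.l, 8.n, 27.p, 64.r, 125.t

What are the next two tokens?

216.v, 343.x

For the first component, perfect cubes: 1³, 2³, 3³, …: 1, 8, 27, 64, 125 → 216 → 343.
Letter: letters move forward 2 places in the alphabet, so l, n, p, r, t → v → x.
Putting the parts together: 216.v and then 343.x.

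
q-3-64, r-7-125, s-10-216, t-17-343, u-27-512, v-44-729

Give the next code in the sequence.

Letter: letters move forward 1 place in the alphabet, so q, r, s, t, u, v → w.
Second component: each term is the sum of the two before it, so 3, 7, 10, 17, 27, 44 → 71.
Third component: perfect cubes: 4³, 5³, 6³, …; 64, 125, 216, 343, 512, 729 → 1000.
Putting it together: w-71-1000.

w-71-1000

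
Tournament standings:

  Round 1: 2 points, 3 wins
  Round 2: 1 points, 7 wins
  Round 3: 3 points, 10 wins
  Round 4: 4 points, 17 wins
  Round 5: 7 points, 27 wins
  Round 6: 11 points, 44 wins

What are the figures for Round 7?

18 points, 71 wins

Points: each term is the sum of the two before it, so 2, 1, 3, 4, 7, 11 → 18.
Wins: 3, 7, 10, 17, 27, 44 → 71 (each term is the sum of the two before it).
Putting it together: 18 points, 71 wins.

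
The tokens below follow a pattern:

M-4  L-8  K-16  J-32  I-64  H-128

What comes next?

Letter — letters move back 1 place in the alphabet: M, L, K, J, I, H → G.
Second component goes 4, 8, 16, 32, 64, 128 → 256 (×2 each step).
So the next token is G-256.

G-256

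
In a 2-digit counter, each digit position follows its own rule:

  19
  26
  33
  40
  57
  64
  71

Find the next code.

88

First digit: 1, 2, 3, 4, 5, 6, 7 → 8 (+1 each step, mod 10).
For the second digit, −3 each step, mod 10: 9, 6, 3, 0, 7, 4, 1 → 8.
Putting it together: 88.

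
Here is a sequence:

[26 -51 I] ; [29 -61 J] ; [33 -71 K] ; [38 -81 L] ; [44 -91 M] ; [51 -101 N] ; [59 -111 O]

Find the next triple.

For the first part, differences are 3, 4, 5, … (increasing by 1 each time): 26, 29, 33, 38, 44, 51, 59 → 68.
Second part: -51, -61, -71, -81, -91, -101, -111 → -121 (−10 each step).
For the letter, letters move forward 1 place in the alphabet: I, J, K, L, M, N, O → P.
Combining the parts gives [68 -121 P].

[68 -121 P]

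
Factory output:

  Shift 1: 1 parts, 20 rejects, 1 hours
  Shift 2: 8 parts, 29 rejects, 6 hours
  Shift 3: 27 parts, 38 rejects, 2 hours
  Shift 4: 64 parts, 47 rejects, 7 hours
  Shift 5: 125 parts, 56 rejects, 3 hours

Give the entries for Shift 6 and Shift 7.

Parts: 1, 8, 27, 64, 125 → 216 → 343 (perfect cubes: 1³, 2³, 3³, …).
Rejects goes 20, 29, 38, 47, 56 → 65 → 74 (+9 each step).
Hours: alternating steps +5, −4, +5, −4, …, so 1, 6, 2, 7, 3 → 8 → 4.
Putting the parts together: 216 parts, 65 rejects, 8 hours and then 343 parts, 74 rejects, 4 hours.

216 parts, 65 rejects, 8 hours; 343 parts, 74 rejects, 4 hours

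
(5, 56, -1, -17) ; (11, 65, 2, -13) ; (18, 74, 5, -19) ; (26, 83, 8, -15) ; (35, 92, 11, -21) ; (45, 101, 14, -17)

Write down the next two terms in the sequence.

For the first slot, differences are 6, 7, 8, … (increasing by 1 each time): 5, 11, 18, 26, 35, 45 → 56 → 68.
Second slot: +9 each step; 56, 65, 74, 83, 92, 101 → 110 → 119.
For the third slot, +3 each step: -1, 2, 5, 8, 11, 14 → 17 → 20.
Fourth slot goes -17, -13, -19, -15, -21, -17 → -23 → -19 (alternating steps +4, −6, +4, −6, …).
Putting the parts together: (56, 110, 17, -23) and then (68, 119, 20, -19).

(56, 110, 17, -23), (68, 119, 20, -19)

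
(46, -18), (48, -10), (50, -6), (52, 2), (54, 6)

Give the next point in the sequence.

(56, 14)

First component — +2 each step: 46, 48, 50, 52, 54 → 56.
Second component goes -18, -10, -6, 2, 6 → 14 (alternating steps +8, +4, +8, +4, …).
So the next point is (56, 14).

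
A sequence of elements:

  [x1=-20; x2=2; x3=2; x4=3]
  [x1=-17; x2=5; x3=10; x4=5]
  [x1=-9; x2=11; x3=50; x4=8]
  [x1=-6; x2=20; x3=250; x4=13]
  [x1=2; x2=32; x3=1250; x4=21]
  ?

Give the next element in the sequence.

[x1=5; x2=47; x3=6250; x4=34]

X1: -20, -17, -9, -6, 2 → 5 (alternating steps +3, +8, +3, +8, …).
For the x2, differences are 3, 6, 9, … (increasing by 3 each time): 2, 5, 11, 20, 32 → 47.
X3: 2, 10, 50, 250, 1250 → 6250 (×5 each step).
X4 — each term is the sum of the two before it: 3, 5, 8, 13, 21 → 34.
So the next element is [x1=5; x2=47; x3=6250; x4=34].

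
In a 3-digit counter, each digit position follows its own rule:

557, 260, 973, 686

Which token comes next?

399

First digit goes 5, 2, 9, 6 → 3 (−3 each step, mod 10).
Second digit: 5, 6, 7, 8 → 9 (+1 each step, mod 10).
Third digit: +3 each step, mod 10; 7, 0, 3, 6 → 9.
Putting it together: 399.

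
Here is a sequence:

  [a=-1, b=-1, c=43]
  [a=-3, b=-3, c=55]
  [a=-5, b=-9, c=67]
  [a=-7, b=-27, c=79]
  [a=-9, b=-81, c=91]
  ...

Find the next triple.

[a=-11, b=-243, c=103]

A goes -1, -3, -5, -7, -9 → -11 (−2 each step).
B — ×3 each step: -1, -3, -9, -27, -81 → -243.
C: +12 each step, so 43, 55, 67, 79, 91 → 103.
So the next triple is [a=-11, b=-243, c=103].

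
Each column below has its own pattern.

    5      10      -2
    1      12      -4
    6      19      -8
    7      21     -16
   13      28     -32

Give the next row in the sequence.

20  30  -64

For the first component, each term is the sum of the two before it: 5, 1, 6, 7, 13 → 20.
Second component — alternating steps +2, +7, +2, +7, …: 10, 12, 19, 21, 28 → 30.
Third component — ×2 each step: -2, -4, -8, -16, -32 → -64.
Putting it together: 20  30  -64.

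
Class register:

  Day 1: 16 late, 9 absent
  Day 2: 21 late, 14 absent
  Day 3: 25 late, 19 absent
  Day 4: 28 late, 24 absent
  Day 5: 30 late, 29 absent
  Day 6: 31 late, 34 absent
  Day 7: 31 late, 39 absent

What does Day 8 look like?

30 late, 44 absent

Late: 16, 21, 25, 28, 30, 31, 31 → 30 (differences are 5, 4, 3, … (decreasing by 1 each time)).
Absent: 9, 14, 19, 24, 29, 34, 39 → 44 (+5 each step).
Combining the parts gives 30 late, 44 absent.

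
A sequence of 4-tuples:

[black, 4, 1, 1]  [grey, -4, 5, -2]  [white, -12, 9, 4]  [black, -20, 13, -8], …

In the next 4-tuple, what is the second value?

-28

For the shade, repeats black → grey → white: black, grey, white, black → grey.
For the second value, −8 each step: 4, -4, -12, -20 → -28.
For the third value, +4 each step: 1, 5, 9, 13 → 17.
For the fourth value, ×(-2) each step: 1, -2, 4, -8 → 16.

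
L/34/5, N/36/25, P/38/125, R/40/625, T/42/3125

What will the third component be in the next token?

Third component goes 5, 25, 125, 625, 3125 → 15625 (×5 each step).

15625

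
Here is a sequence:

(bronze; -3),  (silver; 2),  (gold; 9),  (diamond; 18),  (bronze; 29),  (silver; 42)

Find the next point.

(gold; 57)

Rank — repeats bronze → silver → gold → diamond: bronze, silver, gold, diamond, bronze, silver → gold.
Second coordinate — differences are 5, 7, 9, … (increasing by 2 each time): -3, 2, 9, 18, 29, 42 → 57.
So the next point is (gold; 57).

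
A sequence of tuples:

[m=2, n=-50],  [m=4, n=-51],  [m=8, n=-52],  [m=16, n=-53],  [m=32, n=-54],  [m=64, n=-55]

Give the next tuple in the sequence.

[m=128, n=-56]

M — ×2 each step: 2, 4, 8, 16, 32, 64 → 128.
For the n, −1 each step: -50, -51, -52, -53, -54, -55 → -56.
So the next tuple is [m=128, n=-56].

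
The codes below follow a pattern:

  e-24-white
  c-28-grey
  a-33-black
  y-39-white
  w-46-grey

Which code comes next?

Letter — letters move back 2 places in the alphabet, wrapping A→Z: e, c, a, y, w → u.
Second component — differences are 4, 5, 6, … (increasing by 1 each time): 24, 28, 33, 39, 46 → 54.
For the shade, repeats white → grey → black: white, grey, black, white, grey → black.
So the next code is u-54-black.

u-54-black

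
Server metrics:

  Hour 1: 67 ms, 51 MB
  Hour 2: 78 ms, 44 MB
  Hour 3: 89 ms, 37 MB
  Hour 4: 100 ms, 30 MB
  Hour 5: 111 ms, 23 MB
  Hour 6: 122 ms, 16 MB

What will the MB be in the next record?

9

MB: −7 each step, so 51, 44, 37, 30, 23, 16 → 9.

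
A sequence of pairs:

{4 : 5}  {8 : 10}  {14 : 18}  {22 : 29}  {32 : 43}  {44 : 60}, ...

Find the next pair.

First slot: differences are 4, 6, 8, … (increasing by 2 each time); 4, 8, 14, 22, 32, 44 → 58.
Second slot: 5, 10, 18, 29, 43, 60 → 80 (differences are 5, 8, 11, … (increasing by 3 each time)).
Combining the parts gives {58 : 80}.

{58 : 80}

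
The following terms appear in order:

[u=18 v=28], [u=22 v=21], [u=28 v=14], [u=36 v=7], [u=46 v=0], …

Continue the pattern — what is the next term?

[u=58 v=-7]

U: 18, 22, 28, 36, 46 → 58 (differences are 4, 6, 8, … (increasing by 2 each time)).
For the v, −7 each step: 28, 21, 14, 7, 0 → -7.
Combining the parts gives [u=58 v=-7].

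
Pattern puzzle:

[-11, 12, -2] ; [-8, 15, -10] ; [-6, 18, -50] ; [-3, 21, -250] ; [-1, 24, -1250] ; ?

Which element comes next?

First coordinate: alternating steps +3, +2, +3, +2, …, so -11, -8, -6, -3, -1 → 2.
Second coordinate: +3 each step, so 12, 15, 18, 21, 24 → 27.
Third coordinate: -2, -10, -50, -250, -1250 → -6250 (×5 each step).
So the next element is [2, 27, -6250].

[2, 27, -6250]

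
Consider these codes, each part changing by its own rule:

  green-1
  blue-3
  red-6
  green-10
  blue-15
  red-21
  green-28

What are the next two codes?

blue-36, red-45

For the colour, repeats green → blue → red: green, blue, red, green, blue, red, green → blue → red.
Second component goes 1, 3, 6, 10, 15, 21, 28 → 36 → 45 (differences are 2, 3, 4, … (increasing by 1 each time)).
Putting the parts together: blue-36 and then red-45.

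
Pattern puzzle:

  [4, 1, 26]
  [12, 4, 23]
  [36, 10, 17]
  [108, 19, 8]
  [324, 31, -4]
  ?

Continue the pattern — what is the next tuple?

First component: ×3 each step, so 4, 12, 36, 108, 324 → 972.
Second component: 1, 4, 10, 19, 31 → 46 (differences are 3, 6, 9, … (increasing by 3 each time)).
Third component — together with the second component always sums to 27: 26, 23, 17, 8, -4 → -19.
Combining the parts gives [972, 46, -19].

[972, 46, -19]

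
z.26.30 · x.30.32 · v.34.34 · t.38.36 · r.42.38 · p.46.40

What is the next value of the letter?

Letter goes z, x, v, t, r, p → n (letters move back 2 places in the alphabet).

n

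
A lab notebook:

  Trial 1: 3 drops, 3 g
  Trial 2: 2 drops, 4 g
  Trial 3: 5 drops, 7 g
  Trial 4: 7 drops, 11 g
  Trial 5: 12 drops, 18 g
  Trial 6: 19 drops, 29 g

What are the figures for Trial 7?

Drops: each term is the sum of the two before it, so 3, 2, 5, 7, 12, 19 → 31.
G: each term is the sum of the two before it; 3, 4, 7, 11, 18, 29 → 47.
Combining the parts gives 31 drops, 47 g.

31 drops, 47 g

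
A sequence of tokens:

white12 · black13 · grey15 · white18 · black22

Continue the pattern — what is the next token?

Shade — repeats white → black → grey: white, black, grey, white, black → grey.
Second component: 12, 13, 15, 18, 22 → 27 (differences are 1, 2, 3, … (increasing by 1 each time)).
Putting it together: grey27.

grey27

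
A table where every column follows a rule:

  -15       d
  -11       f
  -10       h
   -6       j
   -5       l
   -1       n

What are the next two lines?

0  p; 4  r

First component: -15, -11, -10, -6, -5, -1 → 0 → 4 (alternating steps +4, +1, +4, +1, …).
Letter: letters move forward 2 places in the alphabet; d, f, h, j, l, n → p → r.
Putting the parts together: 0  p and then 4  r.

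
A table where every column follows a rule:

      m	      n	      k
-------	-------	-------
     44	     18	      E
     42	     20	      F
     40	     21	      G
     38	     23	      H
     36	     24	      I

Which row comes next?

Column m: −2 each step; 44, 42, 40, 38, 36 → 34.
Column n — alternating steps +2, +1, +2, +1, …: 18, 20, 21, 23, 24 → 26.
Column k goes E, F, G, H, I → J (letters move forward 1 place in the alphabet).
So the next row is 34  26  J.

34  26  J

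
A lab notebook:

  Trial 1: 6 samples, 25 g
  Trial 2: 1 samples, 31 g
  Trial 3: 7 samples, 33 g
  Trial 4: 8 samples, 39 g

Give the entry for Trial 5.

15 samples, 41 g

For the samples, each term is the sum of the two before it: 6, 1, 7, 8 → 15.
G: alternating steps +6, +2, +6, +2, …; 25, 31, 33, 39 → 41.
Combining the parts gives 15 samples, 41 g.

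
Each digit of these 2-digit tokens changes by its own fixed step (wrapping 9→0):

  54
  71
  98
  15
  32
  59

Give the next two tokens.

First digit — +2 each step, mod 10: 5, 7, 9, 1, 3, 5 → 7 → 9.
For the second digit, −3 each step, mod 10: 4, 1, 8, 5, 2, 9 → 6 → 3.
Putting the parts together: 76 and then 93.

76 then 93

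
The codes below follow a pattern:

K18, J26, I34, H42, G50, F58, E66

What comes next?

Letter — letters move back 1 place in the alphabet: K, J, I, H, G, F, E → D.
For the second component, +8 each step: 18, 26, 34, 42, 50, 58, 66 → 74.
So the next code is D74.

D74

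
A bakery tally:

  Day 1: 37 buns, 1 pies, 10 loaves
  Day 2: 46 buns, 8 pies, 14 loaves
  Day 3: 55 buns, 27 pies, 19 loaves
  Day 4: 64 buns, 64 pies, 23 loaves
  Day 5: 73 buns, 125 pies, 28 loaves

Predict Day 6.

Buns — +9 each step: 37, 46, 55, 64, 73 → 82.
Pies: perfect cubes: 1³, 2³, 3³, …, so 1, 8, 27, 64, 125 → 216.
Loaves goes 10, 14, 19, 23, 28 → 32 (alternating steps +4, +5, +4, +5, …).
Combining the parts gives 82 buns, 216 pies, 32 loaves.

82 buns, 216 pies, 32 loaves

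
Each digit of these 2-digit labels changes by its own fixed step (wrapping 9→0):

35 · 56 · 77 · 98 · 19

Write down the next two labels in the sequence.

For the first digit, +2 each step, mod 10: 3, 5, 7, 9, 1 → 3 → 5.
For the second digit, +1 each step, mod 10: 5, 6, 7, 8, 9 → 0 → 1.
Putting the parts together: 30 and then 51.

30, 51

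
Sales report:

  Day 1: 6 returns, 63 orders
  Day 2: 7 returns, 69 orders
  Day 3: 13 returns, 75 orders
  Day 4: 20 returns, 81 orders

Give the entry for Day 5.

Returns: each term is the sum of the two before it, so 6, 7, 13, 20 → 33.
Orders: 63, 69, 75, 81 → 87 (+6 each step).
So the next line is 33 returns, 87 orders.

33 returns, 87 orders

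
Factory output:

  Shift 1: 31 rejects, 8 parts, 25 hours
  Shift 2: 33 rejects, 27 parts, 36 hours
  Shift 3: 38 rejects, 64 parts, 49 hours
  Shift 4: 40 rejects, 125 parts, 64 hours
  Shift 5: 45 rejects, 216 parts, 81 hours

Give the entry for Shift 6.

For the rejects, alternating steps +2, +5, +2, +5, …: 31, 33, 38, 40, 45 → 47.
Parts goes 8, 27, 64, 125, 216 → 343 (perfect cubes: 2³, 3³, 4³, …).
Hours — perfect squares: 5², 6², 7², …: 25, 36, 49, 64, 81 → 100.
Combining the parts gives 47 rejects, 343 parts, 100 hours.

47 rejects, 343 parts, 100 hours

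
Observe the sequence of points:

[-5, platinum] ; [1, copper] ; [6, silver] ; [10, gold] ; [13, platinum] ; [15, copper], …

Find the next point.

[16, silver]

For the first component, differences are 6, 5, 4, … (decreasing by 1 each time): -5, 1, 6, 10, 13, 15 → 16.
Metal: repeats platinum → copper → silver → gold; platinum, copper, silver, gold, platinum, copper → silver.
Combining the parts gives [16, silver].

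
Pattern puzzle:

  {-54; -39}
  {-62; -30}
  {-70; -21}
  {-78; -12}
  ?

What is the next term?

{-86; -3}

First entry goes -54, -62, -70, -78 → -86 (−8 each step).
Second entry: +9 each step, so -39, -30, -21, -12 → -3.
So the next term is {-86; -3}.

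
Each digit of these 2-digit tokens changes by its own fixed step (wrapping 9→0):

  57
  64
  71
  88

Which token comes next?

For the first digit, +1 each step, mod 10: 5, 6, 7, 8 → 9.
Second digit: 7, 4, 1, 8 → 5 (−3 each step, mod 10).
Putting it together: 95.

95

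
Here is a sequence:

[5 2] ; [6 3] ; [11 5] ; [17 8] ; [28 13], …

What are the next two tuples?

First slot: each term is the sum of the two before it, so 5, 6, 11, 17, 28 → 45 → 73.
Second slot — each term is the sum of the two before it: 2, 3, 5, 8, 13 → 21 → 34.
Putting the parts together: [45 21] and then [73 34].

[45 21], [73 34]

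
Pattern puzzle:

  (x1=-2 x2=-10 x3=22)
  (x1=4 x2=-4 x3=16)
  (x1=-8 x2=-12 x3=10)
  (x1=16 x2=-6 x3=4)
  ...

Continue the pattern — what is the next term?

X1 — ×(-2) each step: -2, 4, -8, 16 → -32.
X2 goes -10, -4, -12, -6 → -14 (alternating steps +6, −8, +6, −8, …).
X3 goes 22, 16, 10, 4 → -2 (−6 each step).
Combining the parts gives (x1=-32 x2=-14 x3=-2).

(x1=-32 x2=-14 x3=-2)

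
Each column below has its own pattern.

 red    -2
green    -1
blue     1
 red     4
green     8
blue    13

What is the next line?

Colour: repeats red → green → blue, so red, green, blue, red, green, blue → red.
For the second component, differences are 1, 2, 3, … (increasing by 1 each time): -2, -1, 1, 4, 8, 13 → 19.
Putting it together: red  19.

red  19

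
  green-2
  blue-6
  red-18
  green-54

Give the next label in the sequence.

Colour goes green, blue, red, green → blue (repeats green → blue → red).
For the second component, ×3 each step: 2, 6, 18, 54 → 162.
Putting it together: blue-162.

blue-162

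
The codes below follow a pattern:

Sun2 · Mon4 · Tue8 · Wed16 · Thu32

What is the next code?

Fri64

Day goes Sun, Mon, Tue, Wed, Thu → Fri (runs through the weekdays Mon→Sun).
Second component — ×2 each step: 2, 4, 8, 16, 32 → 64.
Combining the parts gives Fri64.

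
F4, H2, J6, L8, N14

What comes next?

Letter: letters move forward 2 places in the alphabet; F, H, J, L, N → P.
For the second component, each term is the sum of the two before it: 4, 2, 6, 8, 14 → 22.
Combining the parts gives P22.

P22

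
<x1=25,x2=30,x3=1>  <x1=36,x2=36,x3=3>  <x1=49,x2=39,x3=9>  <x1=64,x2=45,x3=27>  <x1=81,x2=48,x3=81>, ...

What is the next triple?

X1: perfect squares: 5², 6², 7², …; 25, 36, 49, 64, 81 → 100.
X2: 30, 36, 39, 45, 48 → 54 (alternating steps +6, +3, +6, +3, …).
X3: ×3 each step, so 1, 3, 9, 27, 81 → 243.
Putting it together: <x1=100,x2=54,x3=243>.

<x1=100,x2=54,x3=243>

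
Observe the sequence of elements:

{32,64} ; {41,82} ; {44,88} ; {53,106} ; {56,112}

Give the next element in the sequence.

First part: alternating steps +9, +3, +9, +3, …, so 32, 41, 44, 53, 56 → 65.
Second part: always 2 × the first part; 64, 82, 88, 106, 112 → 130.
Putting it together: {65,130}.

{65,130}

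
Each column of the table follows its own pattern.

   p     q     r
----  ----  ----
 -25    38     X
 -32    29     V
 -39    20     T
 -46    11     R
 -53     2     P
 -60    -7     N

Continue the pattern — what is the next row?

-67  -16  L

Column p: −7 each step, so -25, -32, -39, -46, -53, -60 → -67.
Column q goes 38, 29, 20, 11, 2, -7 → -16 (−9 each step).
For the column r, letters move back 2 places in the alphabet: X, V, T, R, P, N → L.
Putting it together: -67  -16  L.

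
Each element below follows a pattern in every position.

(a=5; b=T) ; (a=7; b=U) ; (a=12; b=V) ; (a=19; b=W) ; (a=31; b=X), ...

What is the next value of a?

50

A — each term is the sum of the two before it: 5, 7, 12, 19, 31 → 50.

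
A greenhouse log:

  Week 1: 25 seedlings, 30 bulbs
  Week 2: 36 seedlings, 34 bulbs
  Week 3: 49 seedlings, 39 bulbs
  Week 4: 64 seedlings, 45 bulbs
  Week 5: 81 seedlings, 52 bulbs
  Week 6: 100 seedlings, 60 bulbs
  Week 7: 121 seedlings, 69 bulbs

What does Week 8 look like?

144 seedlings, 79 bulbs

Seedlings: perfect squares: 5², 6², 7², …, so 25, 36, 49, 64, 81, 100, 121 → 144.
Bulbs — differences are 4, 5, 6, … (increasing by 1 each time): 30, 34, 39, 45, 52, 60, 69 → 79.
Combining the parts gives 144 seedlings, 79 bulbs.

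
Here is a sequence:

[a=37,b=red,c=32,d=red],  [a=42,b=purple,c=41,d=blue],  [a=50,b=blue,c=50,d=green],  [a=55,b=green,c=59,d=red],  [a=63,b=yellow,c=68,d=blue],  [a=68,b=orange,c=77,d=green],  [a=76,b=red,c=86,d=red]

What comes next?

A — alternating steps +5, +8, +5, +8, …: 37, 42, 50, 55, 63, 68, 76 → 81.
B goes red, purple, blue, green, yellow, orange, red → purple (repeats red → purple → blue → green → yellow → orange).
C: +9 each step; 32, 41, 50, 59, 68, 77, 86 → 95.
D: repeats red → blue → green, so red, blue, green, red, blue, green, red → blue.
So the next tuple is [a=81,b=purple,c=95,d=blue].

[a=81,b=purple,c=95,d=blue]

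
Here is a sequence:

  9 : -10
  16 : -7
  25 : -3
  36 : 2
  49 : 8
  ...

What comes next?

64 : 15

For the first entry, perfect squares: 3², 4², 5², …: 9, 16, 25, 36, 49 → 64.
Second entry — differences are 3, 4, 5, … (increasing by 1 each time): -10, -7, -3, 2, 8 → 15.
Putting it together: 64 : 15.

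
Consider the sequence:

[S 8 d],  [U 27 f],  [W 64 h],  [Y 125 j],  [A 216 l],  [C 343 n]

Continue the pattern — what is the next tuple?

First letter: letters move forward 2 places in the alphabet, wrapping Z→A, so S, U, W, Y, A, C → E.
For the second value, perfect cubes: 2³, 3³, 4³, …: 8, 27, 64, 125, 216, 343 → 512.
Second letter goes d, f, h, j, l, n → p (letters move forward 2 places in the alphabet).
Putting it together: [E 512 p].

[E 512 p]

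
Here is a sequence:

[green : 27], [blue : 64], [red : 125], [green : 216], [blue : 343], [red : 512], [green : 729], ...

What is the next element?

[blue : 1000]

For the colour, repeats green → blue → red: green, blue, red, green, blue, red, green → blue.
For the second value, perfect cubes: 3³, 4³, 5³, …: 27, 64, 125, 216, 343, 512, 729 → 1000.
Combining the parts gives [blue : 1000].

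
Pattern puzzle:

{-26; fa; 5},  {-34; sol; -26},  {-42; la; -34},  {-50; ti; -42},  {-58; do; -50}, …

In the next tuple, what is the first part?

For the first part, −8 each step: -26, -34, -42, -50, -58 → -66.
Note: runs through the solfège scale do→ti, so fa, sol, la, ti, do → re.
Third part: always the previous value of the first part; 5, -26, -34, -42, -50 → -58.

-66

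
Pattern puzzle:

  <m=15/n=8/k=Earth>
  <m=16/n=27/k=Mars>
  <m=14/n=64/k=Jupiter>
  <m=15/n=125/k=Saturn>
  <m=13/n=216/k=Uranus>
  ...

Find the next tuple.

<m=14/n=343/k=Neptune>

M: alternating steps +1, −2, +1, −2, …; 15, 16, 14, 15, 13 → 14.
N — perfect cubes: 2³, 3³, 4³, …: 8, 27, 64, 125, 216 → 343.
K — runs through the planets Mercury→Neptune: Earth, Mars, Jupiter, Saturn, Uranus → Neptune.
So the next tuple is <m=14/n=343/k=Neptune>.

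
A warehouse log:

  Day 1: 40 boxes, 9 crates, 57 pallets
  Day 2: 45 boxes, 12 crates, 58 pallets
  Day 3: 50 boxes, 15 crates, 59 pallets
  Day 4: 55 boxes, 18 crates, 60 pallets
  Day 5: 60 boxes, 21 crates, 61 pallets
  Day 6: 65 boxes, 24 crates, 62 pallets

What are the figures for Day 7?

70 boxes, 27 crates, 63 pallets

Boxes: +5 each step, so 40, 45, 50, 55, 60, 65 → 70.
Crates — +3 each step: 9, 12, 15, 18, 21, 24 → 27.
Pallets: +1 each step, so 57, 58, 59, 60, 61, 62 → 63.
Combining the parts gives 70 boxes, 27 crates, 63 pallets.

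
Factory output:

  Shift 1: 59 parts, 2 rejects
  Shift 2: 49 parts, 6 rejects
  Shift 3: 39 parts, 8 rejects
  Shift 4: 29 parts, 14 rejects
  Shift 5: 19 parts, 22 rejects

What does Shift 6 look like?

9 parts, 36 rejects

Parts — −10 each step: 59, 49, 39, 29, 19 → 9.
For the rejects, each term is the sum of the two before it: 2, 6, 8, 14, 22 → 36.
Combining the parts gives 9 parts, 36 rejects.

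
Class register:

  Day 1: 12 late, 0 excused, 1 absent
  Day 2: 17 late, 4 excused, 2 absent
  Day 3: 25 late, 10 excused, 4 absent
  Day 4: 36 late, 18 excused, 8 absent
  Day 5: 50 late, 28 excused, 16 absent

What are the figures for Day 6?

67 late, 40 excused, 32 absent

Late goes 12, 17, 25, 36, 50 → 67 (differences are 5, 8, 11, … (increasing by 3 each time)).
Excused: differences are 4, 6, 8, … (increasing by 2 each time); 0, 4, 10, 18, 28 → 40.
Absent — ×2 each step: 1, 2, 4, 8, 16 → 32.
Putting it together: 67 late, 40 excused, 32 absent.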